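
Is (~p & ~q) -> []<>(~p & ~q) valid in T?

Tableau for the negation ~((~p & ~q) -> []<>(~p & ~q)):
1. ~((~p & ~q) -> []<>(~p & ~q)), u
2. ~p & ~q, u
3. ~[]<>(~p & ~q), u
4. ~p, u
5. ~q, u
6. ~<>(~p & ~q), v
7. ~(~p & ~q), v
8. q, v
Accessibility: uRu, uRv, vRv
The negation has an open branch (countermodel exists).

Not valid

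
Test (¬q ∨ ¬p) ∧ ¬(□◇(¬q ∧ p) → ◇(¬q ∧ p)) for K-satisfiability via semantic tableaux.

1. (¬q ∨ ¬p) ∧ ¬(□◇(¬q ∧ p) → ◇(¬q ∧ p)), w0
2. ¬q ∨ ¬p, w0   [∧-rule on 1]
3. ¬(□◇(¬q ∧ p) → ◇(¬q ∧ p)), w0   [∧-rule on 1]
4. □◇(¬q ∧ p), w0   [¬→-rule on 3]
5. ¬◇(¬q ∧ p), w0   [¬→-rule on 3]
6. ¬p, w0   [∨-rule on 2 (branches; this branch)]

Satisfiable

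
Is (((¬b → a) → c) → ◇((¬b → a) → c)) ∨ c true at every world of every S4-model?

Valid

Tableau for the negation ¬((((¬b → a) → c) → ◇((¬b → a) → c)) ∨ c):
1. ¬((((¬b → a) → c) → ◇((¬b → a) → c)) ∨ c), 0
2. ¬(((¬b → a) → c) → ◇((¬b → a) → c)), 0   [¬∨-rule on 1]
3. ¬c, 0   [¬∨-rule on 1]
4. (¬b → a) → c, 0   [¬→-rule on 2]
5. ¬◇((¬b → a) → c), 0   [¬→-rule on 2]
6. ¬((¬b → a) → c), 0   [¬◇-rule on 5 via 0R0]
7. ¬b → a, 0   [¬→-rule on 6]
8. ¬(¬b → a), 0   [→-rule on 4 (branches; this branch)]
9. ¬b, 0   [¬→-rule on 8]
10. ¬a, 0   [¬→-rule on 8]
11. a, 0   [→-rule on 7 (branches; this branch)]
Accessibility: 0R0
Branch closes: a and ¬a both at 0.
Every branch of the negation's tableau closes; the branch above is one of them.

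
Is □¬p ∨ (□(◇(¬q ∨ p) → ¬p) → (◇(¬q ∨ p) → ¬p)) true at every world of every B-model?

Tableau for the negation ¬(□¬p ∨ (□(◇(¬q ∨ p) → ¬p) → (◇(¬q ∨ p) → ¬p))):
1. ¬(□¬p ∨ (□(◇(¬q ∨ p) → ¬p) → (◇(¬q ∨ p) → ¬p))), u
2. ¬□¬p, u   [¬∨-rule on 1]
3. ¬(□(◇(¬q ∨ p) → ¬p) → (◇(¬q ∨ p) → ¬p)), u   [¬∨-rule on 1]
4. □(◇(¬q ∨ p) → ¬p), u   [¬→-rule on 3]
5. ¬(◇(¬q ∨ p) → ¬p), u   [¬→-rule on 3]
6. ◇(¬q ∨ p), u   [¬→-rule on 5]
7. p, u   [¬→-rule on 5]
8. ◇(¬q ∨ p) → ¬p, u   [□-rule on 4 via uRu]
9. ¬◇(¬q ∨ p), u   [→-rule on 8 (branches; this branch)]
10. ¬(¬q ∨ p), u   [¬◇-rule on 9 via uRu]
11. q, u   [¬∨-rule on 10]
12. ¬p, u   [¬∨-rule on 10]
Accessibility: uRu
Branch closes: p and ¬p both at u.
Every branch of the negation's tableau closes; the branch above is one of them.

Valid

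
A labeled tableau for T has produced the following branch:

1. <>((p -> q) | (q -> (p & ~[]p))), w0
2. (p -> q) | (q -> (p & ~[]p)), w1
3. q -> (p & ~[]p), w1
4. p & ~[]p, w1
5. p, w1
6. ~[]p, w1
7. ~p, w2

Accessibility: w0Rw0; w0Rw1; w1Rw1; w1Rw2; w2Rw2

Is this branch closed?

No world carries both an atom and its negation.

Not closed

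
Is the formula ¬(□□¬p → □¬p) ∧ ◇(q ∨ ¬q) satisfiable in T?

Unsatisfiable

1. ¬(□□¬p → □¬p) ∧ ◇(q ∨ ¬q), w0
2. ¬(□□¬p → □¬p), w0   [∧-rule on 1]
3. ◇(q ∨ ¬q), w0   [∧-rule on 1]
4. □□¬p, w0   [¬→-rule on 2]
5. ¬□¬p, w0   [¬→-rule on 2]
6. □¬p, w0   [□-rule on 4 via w0Rw0]
7. ¬p, w0   [□-rule on 6 via w0Rw0]
8. q ∨ ¬q, w1   [◇-rule on 3: fresh world w1, w0Rw1]
9. □¬p, w1   [□-rule on 4 via w0Rw1]
10. ¬p, w1   [□-rule on 6 via w0Rw1]
11. ¬q, w1   [∨-rule on 8 (branches; this branch)]
12. p, w2   [¬□-rule on 5: fresh world w2, w0Rw2]
13. □¬p, w2   [□-rule on 4 via w0Rw2]
14. ¬p, w2   [□-rule on 6 via w0Rw2]
Accessibility: w0Rw0, w0Rw1, w0Rw2, w1Rw1, w2Rw2
Branch closes: p and ¬p both at w2.
Every branch closes; the branch above is one of them.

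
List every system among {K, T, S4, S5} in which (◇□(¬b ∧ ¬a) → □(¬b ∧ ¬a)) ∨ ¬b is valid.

S5

S4-tableau for the negation ¬((◇□(¬b ∧ ¬a) → □(¬b ∧ ¬a)) ∨ ¬b):
1. ¬((◇□(¬b ∧ ¬a) → □(¬b ∧ ¬a)) ∨ ¬b), w0
2. ¬(◇□(¬b ∧ ¬a) → □(¬b ∧ ¬a)), w0
3. b, w0
4. ◇□(¬b ∧ ¬a), w0
5. ¬□(¬b ∧ ¬a), w0
6. □(¬b ∧ ¬a), w1
7. ¬b ∧ ¬a, w1
8. ¬b, w1
9. ¬a, w1
10. ¬(¬b ∧ ¬a), w2
11. a, w2
Accessibility: w0Rw0, w0Rw1, w0Rw2, w1Rw1, w2Rw2
Complete open branch: countermodel on an S4-frame, so not valid in S4, nor in K, T (the same frame is also a K-frame and a T-frame).
S5-tableau for the negation ¬((◇□(¬b ∧ ¬a) → □(¬b ∧ ¬a)) ∨ ¬b):
1. ¬((◇□(¬b ∧ ¬a) → □(¬b ∧ ¬a)) ∨ ¬b), w0
2. ¬(◇□(¬b ∧ ¬a) → □(¬b ∧ ¬a)), w0
3. b, w0
4. ◇□(¬b ∧ ¬a), w0
5. ¬□(¬b ∧ ¬a), w0
6. □(¬b ∧ ¬a), w1
7. ¬b ∧ ¬a, w0
8. ¬b, w0
9. ¬a, w0
Accessibility: w0Rw0, w0Rw1, w1Rw0, w1Rw1
Branch closes: b and ¬b both at w0.
Every branch closes (one shown): valid in S5.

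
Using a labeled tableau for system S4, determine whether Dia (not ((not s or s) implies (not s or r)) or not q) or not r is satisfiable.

1. Dia (not ((not s or s) implies (not s or r)) or not q) or not r, w0
2. not r, w0
Accessibility: w0Rw0

Satisfiable (open branch found)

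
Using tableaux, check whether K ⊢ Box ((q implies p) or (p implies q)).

Valid in K

Tableau for the negation not Box ((q implies p) or (p implies q)):
1. not Box ((q implies p) or (p implies q)), 0
2. not ((q implies p) or (p implies q)), 1   [neg-Box-rule on 1: fresh world 1, 0R1]
3. not (q implies p), 1   [neg-or-rule on 2]
4. not (p implies q), 1   [neg-or-rule on 2]
5. q, 1   [neg-implies-rule on 3]
6. not p, 1   [neg-implies-rule on 3]
7. p, 1   [neg-implies-rule on 4]
8. not q, 1   [neg-implies-rule on 4]
Accessibility: 0R1
Branch closes: p and not p both at 1.
All branches of the negation close; one closing branch shown above.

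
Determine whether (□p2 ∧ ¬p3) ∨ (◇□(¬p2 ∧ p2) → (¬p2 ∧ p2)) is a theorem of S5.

Tableau for the negation ¬((□p2 ∧ ¬p3) ∨ (◇□(¬p2 ∧ p2) → (¬p2 ∧ p2))):
1. ¬((□p2 ∧ ¬p3) ∨ (◇□(¬p2 ∧ p2) → (¬p2 ∧ p2))), 0
2. ¬(□p2 ∧ ¬p3), 0
3. ¬(◇□(¬p2 ∧ p2) → (¬p2 ∧ p2)), 0
4. ◇□(¬p2 ∧ p2), 0
5. ¬(¬p2 ∧ p2), 0
6. p3, 0
7. ¬p2, 0
8. □(¬p2 ∧ p2), 1
9. ¬p2 ∧ p2, 0
10. p2, 0
Accessibility: 0R0, 0R1, 1R0, 1R1
Branch closes: p2 and ¬p2 both at 0.
All branches of the negation close; one closing branch shown above.

Valid in S5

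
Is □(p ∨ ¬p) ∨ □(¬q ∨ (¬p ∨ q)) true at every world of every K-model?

Tableau for the negation ¬(□(p ∨ ¬p) ∨ □(¬q ∨ (¬p ∨ q))):
1. ¬(□(p ∨ ¬p) ∨ □(¬q ∨ (¬p ∨ q))), u
2. ¬□(p ∨ ¬p), u
3. ¬□(¬q ∨ (¬p ∨ q)), u
4. ¬(p ∨ ¬p), v
5. ¬p, v
6. p, v
Accessibility: uRv
Branch closes: p and ¬p both at v.
All branches of the negation close; one closing branch shown above.

Valid in K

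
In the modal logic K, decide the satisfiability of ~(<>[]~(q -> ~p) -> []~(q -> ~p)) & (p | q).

Satisfiable

1. ~(<>[]~(q -> ~p) -> []~(q -> ~p)) & (p | q), 0
2. ~(<>[]~(q -> ~p) -> []~(q -> ~p)), 0
3. p | q, 0
4. <>[]~(q -> ~p), 0
5. ~[]~(q -> ~p), 0
6. q, 0
7. []~(q -> ~p), 1
8. q -> ~p, 2
9. ~p, 2
Accessibility: 0R1, 0R2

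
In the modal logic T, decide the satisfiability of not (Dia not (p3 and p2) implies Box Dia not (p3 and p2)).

1. not (Dia not (p3 and p2) implies Box Dia not (p3 and p2)), 0
2. Dia not (p3 and p2), 0
3. not Box Dia not (p3 and p2), 0
4. not (p3 and p2), 1
5. not p2, 1
6. not Dia not (p3 and p2), 2
7. p3 and p2, 2
8. p3, 2
9. p2, 2
Accessibility: 0R0, 0R1, 0R2, 1R1, 2R2

Yes, satisfiable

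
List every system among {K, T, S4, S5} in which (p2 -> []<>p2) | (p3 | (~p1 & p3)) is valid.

S4-tableau for the negation ~((p2 -> []<>p2) | (p3 | (~p1 & p3))):
1. ~((p2 -> []<>p2) | (p3 | (~p1 & p3))), u
2. ~(p2 -> []<>p2), u
3. ~(p3 | (~p1 & p3)), u
4. p2, u
5. ~[]<>p2, u
6. ~p3, u
7. ~(~p1 & p3), u
8. ~<>p2, v
9. ~p2, v
Accessibility: uRu, uRv, vRv
Complete open branch: countermodel on an S4-frame, so not valid in S4, nor in K, T (the same frame is also a K-frame and a T-frame).
S5-tableau for the negation ~((p2 -> []<>p2) | (p3 | (~p1 & p3))):
1. ~((p2 -> []<>p2) | (p3 | (~p1 & p3))), u
2. ~(p2 -> []<>p2), u
3. ~(p3 | (~p1 & p3)), u
4. p2, u
5. ~[]<>p2, u
6. ~p3, u
7. ~(~p1 & p3), u
8. ~<>p2, v
9. ~p2, u
Accessibility: uRu, uRv, vRu, vRv
Branch closes: p2 and ~p2 both at u.
Every branch closes (one shown): valid in S5.

S5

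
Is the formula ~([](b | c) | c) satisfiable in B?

Satisfiable

1. ~([](b | c) | c), u
2. ~[](b | c), u   [~|-rule on 1]
3. ~c, u   [~|-rule on 1]
4. ~(b | c), v   [~[]-rule on 2: fresh world v, uRv]
5. ~b, v   [~|-rule on 4]
6. ~c, v   [~|-rule on 4]
Accessibility: uRu, uRv, vRu, vRv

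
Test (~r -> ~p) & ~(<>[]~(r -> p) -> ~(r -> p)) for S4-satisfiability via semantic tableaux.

1. (~r -> ~p) & ~(<>[]~(r -> p) -> ~(r -> p)), u
2. ~r -> ~p, u
3. ~(<>[]~(r -> p) -> ~(r -> p)), u
4. <>[]~(r -> p), u
5. r -> p, u
6. ~p, u
7. ~r, u
8. []~(r -> p), v
9. ~(r -> p), v
10. r, v
11. ~p, v
Accessibility: uRu, uRv, vRv

Satisfiable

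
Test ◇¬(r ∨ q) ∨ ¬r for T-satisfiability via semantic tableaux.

Satisfiable (open branch found)

1. ◇¬(r ∨ q) ∨ ¬r, 0
2. ¬r, 0
Accessibility: 0R0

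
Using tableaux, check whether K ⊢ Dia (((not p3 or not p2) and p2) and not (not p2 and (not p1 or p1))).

Tableau for the negation not Dia (((not p3 or not p2) and p2) and not (not p2 and (not p1 or p1))):
1. not Dia (((not p3 or not p2) and p2) and not (not p2 and (not p1 or p1))), 0
The negation has an open branch (countermodel exists).

No, not valid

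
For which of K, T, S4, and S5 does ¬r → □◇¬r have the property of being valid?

S5

S4-tableau for the negation ¬(¬r → □◇¬r):
1. ¬(¬r → □◇¬r), w0
2. ¬r, w0   [¬→-rule on 1]
3. ¬□◇¬r, w0   [¬→-rule on 1]
4. ¬◇¬r, w1   [¬□-rule on 3: fresh world w1, w0Rw1]
5. r, w1   [¬◇-rule on 4 via w1Rw1]
Accessibility: w0Rw0, w0Rw1, w1Rw1
Complete open branch: countermodel on an S4-frame, so not valid in S4, nor in K, T (the same frame is also a K-frame and a T-frame).
S5-tableau for the negation ¬(¬r → □◇¬r):
1. ¬(¬r → □◇¬r), w0
2. ¬r, w0   [¬→-rule on 1]
3. ¬□◇¬r, w0   [¬→-rule on 1]
4. ¬◇¬r, w1   [¬□-rule on 3: fresh world w1, w0Rw1]
5. r, w0   [¬◇-rule on 4 via w1Rw0]
Accessibility: w0Rw0, w0Rw1, w1Rw0, w1Rw1
Branch closes: r and ¬r both at w0.
Every branch closes (one shown): valid in S5.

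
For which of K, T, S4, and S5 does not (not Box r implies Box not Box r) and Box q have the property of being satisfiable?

K, T, S4

S4-tableau for the formula:
1. not (not Box r implies Box not Box r) and Box q, w0
2. not (not Box r implies Box not Box r), w0
3. Box q, w0
4. not Box r, w0
5. not Box not Box r, w0
6. q, w0
7. not r, w1
8. q, w1
9. Box r, w2
10. q, w2
11. r, w2
Accessibility: w0Rw0, w0Rw1, w0Rw2, w1Rw1, w2Rw2
Complete open branch: satisfiable in S4, hence also in K, T (this S4-model is also a K-model and a T-model).
S5-tableau for the formula:
1. not (not Box r implies Box not Box r) and Box q, w0
2. not (not Box r implies Box not Box r), w0
3. Box q, w0
4. not Box r, w0
5. not Box not Box r, w0
6. q, w0
7. not r, w1
8. q, w1
9. Box r, w2
10. q, w2
11. r, w0
12. r, w1
Accessibility: w0Rw0, w0Rw1, w0Rw2, w1Rw0, w1Rw1, w1Rw2, w2Rw0, w2Rw1, w2Rw2
Branch closes: r and not r both at w1.
Every branch closes (one shown): unsatisfiable in S5.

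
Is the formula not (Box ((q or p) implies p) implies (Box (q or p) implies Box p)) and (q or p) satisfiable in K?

1. not (Box ((q or p) implies p) implies (Box (q or p) implies Box p)) and (q or p), u
2. not (Box ((q or p) implies p) implies (Box (q or p) implies Box p)), u
3. q or p, u
4. Box ((q or p) implies p), u
5. not (Box (q or p) implies Box p), u
6. Box (q or p), u
7. not Box p, u
8. p, u
9. not p, v
10. (q or p) implies p, v
11. q or p, v
12. not (q or p), v
13. not q, v
14. p, v
Accessibility: uRv
Branch closes: p and not p both at v.
Every branch closes; the branch above is one of them.

Unsatisfiable (every branch closes)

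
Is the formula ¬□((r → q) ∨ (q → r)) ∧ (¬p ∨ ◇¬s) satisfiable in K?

Unsatisfiable (every branch closes)

1. ¬□((r → q) ∨ (q → r)) ∧ (¬p ∨ ◇¬s), w0
2. ¬□((r → q) ∨ (q → r)), w0
3. ¬p ∨ ◇¬s, w0
4. ◇¬s, w0
5. ¬((r → q) ∨ (q → r)), w1
6. ¬(r → q), w1
7. ¬(q → r), w1
8. r, w1
9. ¬q, w1
10. q, w1
11. ¬r, w1
Accessibility: w0Rw1
Branch closes: q and ¬q both at w1.
(One branch shown.) All branches close.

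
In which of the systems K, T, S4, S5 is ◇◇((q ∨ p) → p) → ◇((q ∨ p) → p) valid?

S4-tableau for the negation ¬(◇◇((q ∨ p) → p) → ◇((q ∨ p) → p)):
1. ¬(◇◇((q ∨ p) → p) → ◇((q ∨ p) → p)), 0
2. ◇◇((q ∨ p) → p), 0
3. ¬◇((q ∨ p) → p), 0
4. ¬((q ∨ p) → p), 0
5. q ∨ p, 0
6. ¬p, 0
7. q, 0
8. ◇((q ∨ p) → p), 1
9. ¬((q ∨ p) → p), 1
10. q ∨ p, 1
11. ¬p, 1
12. q, 1
13. (q ∨ p) → p, 2
14. ¬((q ∨ p) → p), 2
15. q ∨ p, 2
16. ¬p, 2
17. ¬(q ∨ p), 2
18. ¬q, 2
19. p, 2
Accessibility: 0R0, 0R1, 0R2, 1R1, 1R2, 2R2
Branch closes: p and ¬p both at 2.
Every branch closes (one shown): valid in S4, hence also in S5 (every theorem of S4 is a theorem of S5).
T-tableau for the negation ¬(◇◇((q ∨ p) → p) → ◇((q ∨ p) → p)):
1. ¬(◇◇((q ∨ p) → p) → ◇((q ∨ p) → p)), 0
2. ◇◇((q ∨ p) → p), 0
3. ¬◇((q ∨ p) → p), 0
4. ¬((q ∨ p) → p), 0
5. q ∨ p, 0
6. ¬p, 0
7. q, 0
8. ◇((q ∨ p) → p), 1
9. ¬((q ∨ p) → p), 1
10. q ∨ p, 1
11. ¬p, 1
12. q, 1
13. (q ∨ p) → p, 2
14. p, 2
Accessibility: 0R0, 0R1, 1R1, 1R2, 2R2
Complete open branch: countermodel on a T-frame, so not valid in T, nor in K (the same frame is also a K-frame).

S4, S5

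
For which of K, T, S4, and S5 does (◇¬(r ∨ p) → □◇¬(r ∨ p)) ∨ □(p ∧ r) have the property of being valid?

S4-tableau for the negation ¬((◇¬(r ∨ p) → □◇¬(r ∨ p)) ∨ □(p ∧ r)):
1. ¬((◇¬(r ∨ p) → □◇¬(r ∨ p)) ∨ □(p ∧ r)), w0
2. ¬(◇¬(r ∨ p) → □◇¬(r ∨ p)), w0
3. ¬□(p ∧ r), w0
4. ◇¬(r ∨ p), w0
5. ¬□◇¬(r ∨ p), w0
6. ¬(p ∧ r), w1
7. ¬r, w1
8. ¬(r ∨ p), w2
9. ¬r, w2
10. ¬p, w2
11. ¬◇¬(r ∨ p), w3
12. r ∨ p, w3
13. p, w3
Accessibility: w0Rw0, w0Rw1, w0Rw2, w0Rw3, w1Rw1, w2Rw2, w3Rw3
Complete open branch: countermodel on an S4-frame, so not valid in S4, nor in K, T (the same frame is also a K-frame and a T-frame).
S5-tableau for the negation ¬((◇¬(r ∨ p) → □◇¬(r ∨ p)) ∨ □(p ∧ r)):
1. ¬((◇¬(r ∨ p) → □◇¬(r ∨ p)) ∨ □(p ∧ r)), w0
2. ¬(◇¬(r ∨ p) → □◇¬(r ∨ p)), w0
3. ¬□(p ∧ r), w0
4. ◇¬(r ∨ p), w0
5. ¬□◇¬(r ∨ p), w0
6. ¬(p ∧ r), w1
7. ¬r, w1
8. ¬(r ∨ p), w2
9. ¬r, w2
10. ¬p, w2
11. ¬◇¬(r ∨ p), w3
12. r ∨ p, w0
13. r ∨ p, w1
14. r ∨ p, w2
15. r ∨ p, w3
16. p, w0
17. p, w1
18. p, w2
Accessibility: w0Rw0, w0Rw1, w0Rw2, w0Rw3, w1Rw0, w1Rw1, w1Rw2, w1Rw3, w2Rw0, w2Rw1, w2Rw2, w2Rw3, w3Rw0, w3Rw1, w3Rw2, w3Rw3
Branch closes: p and ¬p both at w2.
Every branch closes (one shown): valid in S5.

S5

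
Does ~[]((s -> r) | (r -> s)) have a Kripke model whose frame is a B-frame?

Unsatisfiable (every branch closes)

1. ~[]((s -> r) | (r -> s)), w0
2. ~((s -> r) | (r -> s)), w1
3. ~(s -> r), w1
4. ~(r -> s), w1
5. s, w1
6. ~r, w1
7. r, w1
8. ~s, w1
Accessibility: w0Rw0, w0Rw1, w1Rw0, w1Rw1
Branch closes: r and ~r both at w1.
Every branch closes; the branch above is one of them.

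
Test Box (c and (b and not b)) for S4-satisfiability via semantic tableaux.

No, unsatisfiable

1. Box (c and (b and not b)), w0
2. c and (b and not b), w0
3. c, w0
4. b and not b, w0
5. b, w0
6. not b, w0
Accessibility: w0Rw0
Branch closes: b and not b both at w0.
All branches of the tableau close; one closing branch shown above.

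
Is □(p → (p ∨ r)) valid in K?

Valid

Tableau for the negation ¬□(p → (p ∨ r)):
1. ¬□(p → (p ∨ r)), w0
2. ¬(p → (p ∨ r)), w1
3. p, w1
4. ¬(p ∨ r), w1
5. ¬p, w1
6. ¬r, w1
Accessibility: w0Rw1
Branch closes: p and ¬p both at w1.
All branches of the negation close; one closing branch shown above.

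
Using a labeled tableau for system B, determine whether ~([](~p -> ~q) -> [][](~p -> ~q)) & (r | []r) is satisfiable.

Satisfiable

1. ~([](~p -> ~q) -> [][](~p -> ~q)) & (r | []r), u
2. ~([](~p -> ~q) -> [][](~p -> ~q)), u   [&-rule on 1]
3. r | []r, u   [&-rule on 1]
4. [](~p -> ~q), u   [~->-rule on 2]
5. ~[][](~p -> ~q), u   [~->-rule on 2]
6. ~p -> ~q, u   [[]-rule on 4 via uRu]
7. []r, u   [|-rule on 3 (branches; this branch)]
8. r, u   [[]-rule on 7 via uRu]
9. ~q, u   [->-rule on 6 (branches; this branch)]
10. ~[](~p -> ~q), v   [~[]-rule on 5: fresh world v, uRv]
11. ~p -> ~q, v   [[]-rule on 4 via uRv]
12. r, v   [[]-rule on 7 via uRv]
13. ~q, v   [->-rule on 11 (branches; this branch)]
14. ~(~p -> ~q), w   [~[]-rule on 10: fresh world w, vRw]
15. ~p, w   [~->-rule on 14]
16. q, w   [~->-rule on 14]
Accessibility: uRu, uRv, vRu, vRv, vRw, wRv, wRw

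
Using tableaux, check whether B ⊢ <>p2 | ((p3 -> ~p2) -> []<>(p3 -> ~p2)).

Valid in B

Tableau for the negation ~(<>p2 | ((p3 -> ~p2) -> []<>(p3 -> ~p2))):
1. ~(<>p2 | ((p3 -> ~p2) -> []<>(p3 -> ~p2))), u
2. ~<>p2, u   [~|-rule on 1]
3. ~((p3 -> ~p2) -> []<>(p3 -> ~p2)), u   [~|-rule on 1]
4. p3 -> ~p2, u   [~->-rule on 3]
5. ~[]<>(p3 -> ~p2), u   [~->-rule on 3]
6. ~p2, u   [~<>-rule on 2 via uRu]
7. ~<>(p3 -> ~p2), v   [~[]-rule on 5: fresh world v, uRv]
8. ~p2, v   [~<>-rule on 2 via uRv]
9. ~(p3 -> ~p2), u   [~<>-rule on 7 via vRu]
10. p3, u   [~->-rule on 9]
11. p2, u   [~->-rule on 9]
Accessibility: uRu, uRv, vRu, vRv
Branch closes: p2 and ~p2 both at u.
All branches of the negation close; one closing branch shown above.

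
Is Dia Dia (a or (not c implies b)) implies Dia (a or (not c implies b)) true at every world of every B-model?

Invalid (countermodel exists)

Tableau for the negation not (Dia Dia (a or (not c implies b)) implies Dia (a or (not c implies b))):
1. not (Dia Dia (a or (not c implies b)) implies Dia (a or (not c implies b))), 0
2. Dia Dia (a or (not c implies b)), 0   [neg-implies-rule on 1]
3. not Dia (a or (not c implies b)), 0   [neg-implies-rule on 1]
4. not (a or (not c implies b)), 0   [neg-Dia-rule on 3 via 0R0]
5. not a, 0   [neg-or-rule on 4]
6. not (not c implies b), 0   [neg-or-rule on 4]
7. not c, 0   [neg-implies-rule on 6]
8. not b, 0   [neg-implies-rule on 6]
9. Dia (a or (not c implies b)), 1   [Dia-rule on 2: fresh world 1, 0R1]
10. not (a or (not c implies b)), 1   [neg-Dia-rule on 3 via 0R1]
11. not a, 1   [neg-or-rule on 10]
12. not (not c implies b), 1   [neg-or-rule on 10]
13. not c, 1   [neg-implies-rule on 12]
14. not b, 1   [neg-implies-rule on 12]
15. a or (not c implies b), 2   [Dia-rule on 9: fresh world 2, 1R2]
16. not c implies b, 2   [or-rule on 15 (branches; this branch)]
17. b, 2   [implies-rule on 16 (branches; this branch)]
Accessibility: 0R0, 0R1, 1R0, 1R1, 1R2, 2R1, 2R2
The negation has an open branch (countermodel exists).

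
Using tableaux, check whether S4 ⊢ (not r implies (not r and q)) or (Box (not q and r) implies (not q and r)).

Yes, valid

Tableau for the negation not ((not r implies (not r and q)) or (Box (not q and r) implies (not q and r))):
1. not ((not r implies (not r and q)) or (Box (not q and r) implies (not q and r))), 0
2. not (not r implies (not r and q)), 0   [neg-or-rule on 1]
3. not (Box (not q and r) implies (not q and r)), 0   [neg-or-rule on 1]
4. not r, 0   [neg-implies-rule on 2]
5. not (not r and q), 0   [neg-implies-rule on 2]
6. Box (not q and r), 0   [neg-implies-rule on 3]
7. not (not q and r), 0   [neg-implies-rule on 3]
8. not q and r, 0   [Box-rule on 6 via 0R0]
9. not q, 0   [and-rule on 8]
10. r, 0   [and-rule on 8]
Accessibility: 0R0
Branch closes: r and not r both at 0.
All branches of the negation close; one closing branch shown above.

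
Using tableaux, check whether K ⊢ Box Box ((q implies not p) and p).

Tableau for the negation not Box Box ((q implies not p) and p):
1. not Box Box ((q implies not p) and p), w0
2. not Box ((q implies not p) and p), w1
3. not ((q implies not p) and p), w2
4. not p, w2
Accessibility: w0Rw1, w1Rw2
The negation has an open branch (countermodel exists).

Invalid (countermodel exists)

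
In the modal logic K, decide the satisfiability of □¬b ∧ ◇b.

1. □¬b ∧ ◇b, u
2. □¬b, u
3. ◇b, u
4. b, v
5. ¬b, v
Accessibility: uRv
Branch closes: b and ¬b both at v.
Every branch closes; the branch above is one of them.

Unsatisfiable (every branch closes)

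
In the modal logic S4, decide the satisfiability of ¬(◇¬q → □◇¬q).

1. ¬(◇¬q → □◇¬q), w0
2. ◇¬q, w0
3. ¬□◇¬q, w0
4. ¬q, w1
5. ¬◇¬q, w2
6. q, w2
Accessibility: w0Rw0, w0Rw1, w0Rw2, w1Rw1, w2Rw2

Satisfiable (open branch found)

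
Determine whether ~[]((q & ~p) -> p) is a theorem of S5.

Tableau for the negation []((q & ~p) -> p):
1. []((q & ~p) -> p), w0
2. (q & ~p) -> p, w0
3. p, w0
Accessibility: w0Rw0
The negation has an open branch (countermodel exists).

No, not valid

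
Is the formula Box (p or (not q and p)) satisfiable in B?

1. Box (p or (not q and p)), w0
2. p or (not q and p), w0
3. not q and p, w0
4. not q, w0
5. p, w0
Accessibility: w0Rw0

Satisfiable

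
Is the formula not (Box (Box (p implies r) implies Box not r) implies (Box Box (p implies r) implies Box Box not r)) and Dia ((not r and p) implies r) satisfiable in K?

1. not (Box (Box (p implies r) implies Box not r) implies (Box Box (p implies r) implies Box Box not r)) and Dia ((not r and p) implies r), u
2. not (Box (Box (p implies r) implies Box not r) implies (Box Box (p implies r) implies Box Box not r)), u
3. Dia ((not r and p) implies r), u
4. Box (Box (p implies r) implies Box not r), u
5. not (Box Box (p implies r) implies Box Box not r), u
6. Box Box (p implies r), u
7. not Box Box not r, u
8. (not r and p) implies r, v
9. Box (p implies r) implies Box not r, v
10. Box (p implies r), v
11. not (not r and p), v
12. Box not r, v
13. not p, v
14. not Box not r, w
15. Box (p implies r) implies Box not r, w
16. Box (p implies r), w
17. not Box (p implies r), w
18. r, x
19. p implies r, x
20. not (p implies r), y
21. p, y
22. not r, y
23. p implies r, y
24. r, y
Accessibility: uRv, uRw, wRx, wRy
Branch closes: r and not r both at y.
All branches of the tableau close; one closing branch shown above.

No, unsatisfiable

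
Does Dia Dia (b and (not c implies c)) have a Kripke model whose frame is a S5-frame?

1. Dia Dia (b and (not c implies c)), w0
2. Dia (b and (not c implies c)), w1
3. b and (not c implies c), w2
4. b, w2
5. not c implies c, w2
6. c, w2
Accessibility: w0Rw0, w0Rw1, w0Rw2, w1Rw0, w1Rw1, w1Rw2, w2Rw0, w2Rw1, w2Rw2

Satisfiable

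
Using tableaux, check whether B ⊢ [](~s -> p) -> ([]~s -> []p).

Tableau for the negation ~([](~s -> p) -> ([]~s -> []p)):
1. ~([](~s -> p) -> ([]~s -> []p)), w0
2. [](~s -> p), w0
3. ~([]~s -> []p), w0
4. []~s, w0
5. ~[]p, w0
6. ~s -> p, w0
7. ~s, w0
8. p, w0
9. ~p, w1
10. ~s -> p, w1
11. ~s, w1
12. p, w1
Accessibility: w0Rw0, w0Rw1, w1Rw0, w1Rw1
Branch closes: p and ~p both at w1.
Every branch of the negation's tableau closes; the branch above is one of them.

Valid in B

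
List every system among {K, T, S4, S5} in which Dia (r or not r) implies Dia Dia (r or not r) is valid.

K-tableau for the negation not (Dia (r or not r) implies Dia Dia (r or not r)):
1. not (Dia (r or not r) implies Dia Dia (r or not r)), 0
2. Dia (r or not r), 0
3. not Dia Dia (r or not r), 0
4. r or not r, 1
5. not Dia (r or not r), 1
6. not r, 1
Accessibility: 0R1
Complete open branch: countermodel on a K-frame, so not valid in K.
T-tableau for the negation not (Dia (r or not r) implies Dia Dia (r or not r)):
1. not (Dia (r or not r) implies Dia Dia (r or not r)), 0
2. Dia (r or not r), 0
3. not Dia Dia (r or not r), 0
4. not Dia (r or not r), 0
5. not (r or not r), 0
6. not r, 0
7. r, 0
Accessibility: 0R0
Branch closes: r and not r both at 0.
Every branch closes (one shown): valid in T, hence also in S4, S5 (every theorem of T is a theorem of S4 and S5).

T, S4, S5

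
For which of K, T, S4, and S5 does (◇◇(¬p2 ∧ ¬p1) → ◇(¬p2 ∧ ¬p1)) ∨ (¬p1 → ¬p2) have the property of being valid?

S4-tableau for the negation ¬((◇◇(¬p2 ∧ ¬p1) → ◇(¬p2 ∧ ¬p1)) ∨ (¬p1 → ¬p2)):
1. ¬((◇◇(¬p2 ∧ ¬p1) → ◇(¬p2 ∧ ¬p1)) ∨ (¬p1 → ¬p2)), w0
2. ¬(◇◇(¬p2 ∧ ¬p1) → ◇(¬p2 ∧ ¬p1)), w0
3. ¬(¬p1 → ¬p2), w0
4. ◇◇(¬p2 ∧ ¬p1), w0
5. ¬◇(¬p2 ∧ ¬p1), w0
6. ¬p1, w0
7. p2, w0
8. ¬(¬p2 ∧ ¬p1), w0
9. ◇(¬p2 ∧ ¬p1), w1
10. ¬(¬p2 ∧ ¬p1), w1
11. p1, w1
12. ¬p2 ∧ ¬p1, w2
13. ¬p2, w2
14. ¬p1, w2
15. ¬(¬p2 ∧ ¬p1), w2
16. p1, w2
Accessibility: w0Rw0, w0Rw1, w0Rw2, w1Rw1, w1Rw2, w2Rw2
Branch closes: p1 and ¬p1 both at w2.
Every branch closes (one shown): valid in S4, hence also in S5 (every theorem of S4 is a theorem of S5).
T-tableau for the negation ¬((◇◇(¬p2 ∧ ¬p1) → ◇(¬p2 ∧ ¬p1)) ∨ (¬p1 → ¬p2)):
1. ¬((◇◇(¬p2 ∧ ¬p1) → ◇(¬p2 ∧ ¬p1)) ∨ (¬p1 → ¬p2)), w0
2. ¬(◇◇(¬p2 ∧ ¬p1) → ◇(¬p2 ∧ ¬p1)), w0
3. ¬(¬p1 → ¬p2), w0
4. ◇◇(¬p2 ∧ ¬p1), w0
5. ¬◇(¬p2 ∧ ¬p1), w0
6. ¬p1, w0
7. p2, w0
8. ¬(¬p2 ∧ ¬p1), w0
9. ◇(¬p2 ∧ ¬p1), w1
10. ¬(¬p2 ∧ ¬p1), w1
11. p1, w1
12. ¬p2 ∧ ¬p1, w2
13. ¬p2, w2
14. ¬p1, w2
Accessibility: w0Rw0, w0Rw1, w1Rw1, w1Rw2, w2Rw2
Complete open branch: countermodel on a T-frame, so not valid in T, nor in K (the same frame is also a K-frame).

S4, S5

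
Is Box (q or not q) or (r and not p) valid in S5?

Tableau for the negation not (Box (q or not q) or (r and not p)):
1. not (Box (q or not q) or (r and not p)), 0
2. not Box (q or not q), 0
3. not (r and not p), 0
4. p, 0
5. not (q or not q), 1
6. not q, 1
7. q, 1
Accessibility: 0R0, 0R1, 1R0, 1R1
Branch closes: q and not q both at 1.
All branches of the negation close; one closing branch shown above.

Valid in S5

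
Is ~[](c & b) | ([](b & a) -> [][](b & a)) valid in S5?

Tableau for the negation ~(~[](c & b) | ([](b & a) -> [][](b & a))):
1. ~(~[](c & b) | ([](b & a) -> [][](b & a))), 0
2. [](c & b), 0   [~|-rule on 1]
3. ~([](b & a) -> [][](b & a)), 0   [~|-rule on 1]
4. [](b & a), 0   [~->-rule on 3]
5. ~[][](b & a), 0   [~->-rule on 3]
6. c & b, 0   [[]-rule on 2 via 0R0]
7. c, 0   [&-rule on 6]
8. b, 0   [&-rule on 6]
9. b & a, 0   [[]-rule on 4 via 0R0]
10. a, 0   [&-rule on 9]
11. ~[](b & a), 1   [~[]-rule on 5: fresh world 1, 0R1]
12. c & b, 1   [[]-rule on 2 via 0R1]
13. c, 1   [&-rule on 12]
14. b, 1   [&-rule on 12]
15. b & a, 1   [[]-rule on 4 via 0R1]
16. a, 1   [&-rule on 15]
17. ~(b & a), 2   [~[]-rule on 11: fresh world 2, 1R2]
18. c & b, 2   [[]-rule on 2 via 0R2]
19. c, 2   [&-rule on 18]
20. b, 2   [&-rule on 18]
21. b & a, 2   [[]-rule on 4 via 0R2]
22. a, 2   [&-rule on 21]
23. ~a, 2   [~&-rule on 17 (branches; this branch)]
Accessibility: 0R0, 0R1, 0R2, 1R0, 1R1, 1R2, 2R0, 2R1, 2R2
Branch closes: a and ~a both at 2.
All branches of the negation close; one closing branch shown above.

Valid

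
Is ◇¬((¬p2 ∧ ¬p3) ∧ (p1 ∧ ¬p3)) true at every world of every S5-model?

Tableau for the negation ¬◇¬((¬p2 ∧ ¬p3) ∧ (p1 ∧ ¬p3)):
1. ¬◇¬((¬p2 ∧ ¬p3) ∧ (p1 ∧ ¬p3)), u
2. (¬p2 ∧ ¬p3) ∧ (p1 ∧ ¬p3), u
3. ¬p2 ∧ ¬p3, u
4. p1 ∧ ¬p3, u
5. ¬p2, u
6. ¬p3, u
7. p1, u
Accessibility: uRu
The negation has an open branch (countermodel exists).

Invalid (countermodel exists)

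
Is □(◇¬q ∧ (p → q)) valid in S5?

Tableau for the negation ¬□(◇¬q ∧ (p → q)):
1. ¬□(◇¬q ∧ (p → q)), 0
2. ¬(◇¬q ∧ (p → q)), 1
3. ¬(p → q), 1
4. p, 1
5. ¬q, 1
Accessibility: 0R0, 0R1, 1R0, 1R1
The negation has an open branch (countermodel exists).

No, not valid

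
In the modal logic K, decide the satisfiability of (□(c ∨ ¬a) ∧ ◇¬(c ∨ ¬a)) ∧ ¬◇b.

No, unsatisfiable

1. (□(c ∨ ¬a) ∧ ◇¬(c ∨ ¬a)) ∧ ¬◇b, w0
2. □(c ∨ ¬a) ∧ ◇¬(c ∨ ¬a), w0   [∧-rule on 1]
3. ¬◇b, w0   [∧-rule on 1]
4. □(c ∨ ¬a), w0   [∧-rule on 2]
5. ◇¬(c ∨ ¬a), w0   [∧-rule on 2]
6. ¬(c ∨ ¬a), w1   [◇-rule on 5: fresh world w1, w0Rw1]
7. ¬c, w1   [¬∨-rule on 6]
8. a, w1   [¬∨-rule on 6]
9. ¬b, w1   [¬◇-rule on 3 via w0Rw1]
10. c ∨ ¬a, w1   [□-rule on 4 via w0Rw1]
11. ¬a, w1   [∨-rule on 10 (branches; this branch)]
Accessibility: w0Rw1
Branch closes: a and ¬a both at w1.
(One branch shown.) All branches close.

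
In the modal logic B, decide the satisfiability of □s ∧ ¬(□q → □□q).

Yes, satisfiable

1. □s ∧ ¬(□q → □□q), w0
2. □s, w0
3. ¬(□q → □□q), w0
4. □q, w0
5. ¬□□q, w0
6. s, w0
7. q, w0
8. ¬□q, w1
9. s, w1
10. q, w1
11. ¬q, w2
Accessibility: w0Rw0, w0Rw1, w1Rw0, w1Rw1, w1Rw2, w2Rw1, w2Rw2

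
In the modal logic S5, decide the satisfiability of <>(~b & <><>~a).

1. <>(~b & <><>~a), u
2. ~b & <><>~a, v
3. ~b, v
4. <><>~a, v
5. <>~a, w
6. ~a, x
Accessibility: uRu, uRv, uRw, uRx, vRu, vRv, vRw, vRx, wRu, wRv, wRw, wRx, xRu, xRv, xRw, xRx

Satisfiable (open branch found)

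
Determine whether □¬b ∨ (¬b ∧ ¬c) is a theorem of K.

Tableau for the negation ¬(□¬b ∨ (¬b ∧ ¬c)):
1. ¬(□¬b ∨ (¬b ∧ ¬c)), w0
2. ¬□¬b, w0   [¬∨-rule on 1]
3. ¬(¬b ∧ ¬c), w0   [¬∨-rule on 1]
4. c, w0   [¬∧-rule on 3 (branches; this branch)]
5. b, w1   [¬□-rule on 2: fresh world w1, w0Rw1]
Accessibility: w0Rw1
The negation has an open branch (countermodel exists).

Not valid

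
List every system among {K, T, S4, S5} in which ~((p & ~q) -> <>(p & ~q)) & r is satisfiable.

K-tableau for the formula:
1. ~((p & ~q) -> <>(p & ~q)) & r, 0
2. ~((p & ~q) -> <>(p & ~q)), 0
3. r, 0
4. p & ~q, 0
5. ~<>(p & ~q), 0
6. p, 0
7. ~q, 0
Complete open branch: satisfiable in K.
T-tableau for the formula:
1. ~((p & ~q) -> <>(p & ~q)) & r, 0
2. ~((p & ~q) -> <>(p & ~q)), 0
3. r, 0
4. p & ~q, 0
5. ~<>(p & ~q), 0
6. p, 0
7. ~q, 0
8. ~(p & ~q), 0
9. q, 0
Accessibility: 0R0
Branch closes: q and ~q both at 0.
Every branch closes (one shown): unsatisfiable in T, hence also in S4, S5 (every S4/S5-frame is a T-frame).

K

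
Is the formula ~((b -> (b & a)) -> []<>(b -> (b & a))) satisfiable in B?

Unsatisfiable (every branch closes)

1. ~((b -> (b & a)) -> []<>(b -> (b & a))), u
2. b -> (b & a), u
3. ~[]<>(b -> (b & a)), u
4. b & a, u
5. b, u
6. a, u
7. ~<>(b -> (b & a)), v
8. ~(b -> (b & a)), u
9. ~(b & a), u
10. ~(b -> (b & a)), v
11. b, v
12. ~(b & a), v
13. ~a, u
Accessibility: uRu, uRv, vRu, vRv
Branch closes: a and ~a both at u.
Every branch closes; the branch above is one of them.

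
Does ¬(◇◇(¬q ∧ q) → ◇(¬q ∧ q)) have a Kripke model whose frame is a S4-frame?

1. ¬(◇◇(¬q ∧ q) → ◇(¬q ∧ q)), w0
2. ◇◇(¬q ∧ q), w0
3. ¬◇(¬q ∧ q), w0
4. ¬(¬q ∧ q), w0
5. ¬q, w0
6. ◇(¬q ∧ q), w1
7. ¬(¬q ∧ q), w1
8. ¬q, w1
9. ¬q ∧ q, w2
10. ¬q, w2
11. q, w2
Accessibility: w0Rw0, w0Rw1, w0Rw2, w1Rw1, w1Rw2, w2Rw2
Branch closes: q and ¬q both at w2.
(One branch shown.) All branches close.

No, unsatisfiable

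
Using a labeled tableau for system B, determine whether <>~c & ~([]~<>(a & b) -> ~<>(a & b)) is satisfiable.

1. <>~c & ~([]~<>(a & b) -> ~<>(a & b)), u
2. <>~c, u
3. ~([]~<>(a & b) -> ~<>(a & b)), u
4. []~<>(a & b), u
5. <>(a & b), u
6. ~<>(a & b), u
7. ~(a & b), u
8. ~b, u
9. ~c, v
10. ~<>(a & b), v
11. ~(a & b), v
12. ~b, v
13. a & b, w
14. a, w
15. b, w
16. ~<>(a & b), w
17. ~(a & b), w
18. ~b, w
Accessibility: uRu, uRv, uRw, vRu, vRv, wRu, wRw
Branch closes: b and ~b both at w.
Every branch closes; the branch above is one of them.

Unsatisfiable (every branch closes)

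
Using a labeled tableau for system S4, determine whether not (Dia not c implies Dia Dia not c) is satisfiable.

No, unsatisfiable

1. not (Dia not c implies Dia Dia not c), w0
2. Dia not c, w0
3. not Dia Dia not c, w0
4. not Dia not c, w0
5. c, w0
6. not c, w1
7. not Dia not c, w1
8. c, w1
Accessibility: w0Rw0, w0Rw1, w1Rw1
Branch closes: c and not c both at w1.
Every branch closes; the branch above is one of them.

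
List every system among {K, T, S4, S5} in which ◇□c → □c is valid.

S5

S4-tableau for the negation ¬(◇□c → □c):
1. ¬(◇□c → □c), u
2. ◇□c, u
3. ¬□c, u
4. □c, v
5. c, v
6. ¬c, w
Accessibility: uRu, uRv, uRw, vRv, wRw
Complete open branch: countermodel on an S4-frame, so not valid in S4, nor in K, T (the same frame is also a K-frame and a T-frame).
S5-tableau for the negation ¬(◇□c → □c):
1. ¬(◇□c → □c), u
2. ◇□c, u
3. ¬□c, u
4. □c, v
5. c, u
6. c, v
7. ¬c, w
8. c, w
Accessibility: uRu, uRv, uRw, vRu, vRv, vRw, wRu, wRv, wRw
Branch closes: c and ¬c both at w.
Every branch closes (one shown): valid in S5.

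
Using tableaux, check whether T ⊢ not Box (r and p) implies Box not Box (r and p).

Tableau for the negation not (not Box (r and p) implies Box not Box (r and p)):
1. not (not Box (r and p) implies Box not Box (r and p)), u
2. not Box (r and p), u
3. not Box not Box (r and p), u
4. not (r and p), v
5. not p, v
6. Box (r and p), w
7. r and p, w
8. r, w
9. p, w
Accessibility: uRu, uRv, uRw, vRv, wRw
The negation has an open branch (countermodel exists).

Not valid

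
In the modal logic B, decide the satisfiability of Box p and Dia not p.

1. Box p and Dia not p, u
2. Box p, u   [and-rule on 1]
3. Dia not p, u   [and-rule on 1]
4. p, u   [Box-rule on 2 via uRu]
5. not p, v   [Dia-rule on 3: fresh world v, uRv]
6. p, v   [Box-rule on 2 via uRv]
Accessibility: uRu, uRv, vRu, vRv
Branch closes: p and not p both at v.
(One branch shown.) All branches close.

Unsatisfiable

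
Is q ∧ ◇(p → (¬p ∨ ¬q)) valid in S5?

No, not valid

Tableau for the negation ¬(q ∧ ◇(p → (¬p ∨ ¬q))):
1. ¬(q ∧ ◇(p → (¬p ∨ ¬q))), 0
2. ¬◇(p → (¬p ∨ ¬q)), 0
3. ¬(p → (¬p ∨ ¬q)), 0
4. p, 0
5. ¬(¬p ∨ ¬q), 0
6. q, 0
Accessibility: 0R0
The negation has an open branch (countermodel exists).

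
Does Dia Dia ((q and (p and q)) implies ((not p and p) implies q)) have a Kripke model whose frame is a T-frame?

1. Dia Dia ((q and (p and q)) implies ((not p and p) implies q)), w0
2. Dia ((q and (p and q)) implies ((not p and p) implies q)), w1   [Dia-rule on 1: fresh world w1, w0Rw1]
3. (q and (p and q)) implies ((not p and p) implies q), w2   [Dia-rule on 2: fresh world w2, w1Rw2]
4. (not p and p) implies q, w2   [implies-rule on 3 (branches; this branch)]
5. q, w2   [implies-rule on 4 (branches; this branch)]
Accessibility: w0Rw0, w0Rw1, w1Rw1, w1Rw2, w2Rw2

Satisfiable (open branch found)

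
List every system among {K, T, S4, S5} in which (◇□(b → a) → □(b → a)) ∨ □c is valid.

S5

S4-tableau for the negation ¬((◇□(b → a) → □(b → a)) ∨ □c):
1. ¬((◇□(b → a) → □(b → a)) ∨ □c), u
2. ¬(◇□(b → a) → □(b → a)), u   [¬∨-rule on 1]
3. ¬□c, u   [¬∨-rule on 1]
4. ◇□(b → a), u   [¬→-rule on 2]
5. ¬□(b → a), u   [¬→-rule on 2]
6. ¬c, v   [¬□-rule on 3: fresh world v, uRv]
7. □(b → a), w   [◇-rule on 4: fresh world w, uRw]
8. b → a, w   [□-rule on 7 via wRw]
9. a, w   [→-rule on 8 (branches; this branch)]
10. ¬(b → a), x   [¬□-rule on 5: fresh world x, uRx]
11. b, x   [¬→-rule on 10]
12. ¬a, x   [¬→-rule on 10]
Accessibility: uRu, uRv, uRw, uRx, vRv, wRw, xRx
Complete open branch: countermodel on an S4-frame, so not valid in S4, nor in K, T (the same frame is also a K-frame and a T-frame).
S5-tableau for the negation ¬((◇□(b → a) → □(b → a)) ∨ □c):
1. ¬((◇□(b → a) → □(b → a)) ∨ □c), u
2. ¬(◇□(b → a) → □(b → a)), u   [¬∨-rule on 1]
3. ¬□c, u   [¬∨-rule on 1]
4. ◇□(b → a), u   [¬→-rule on 2]
5. ¬□(b → a), u   [¬→-rule on 2]
6. ¬c, v   [¬□-rule on 3: fresh world v, uRv]
7. □(b → a), w   [◇-rule on 4: fresh world w, uRw]
8. b → a, u   [□-rule on 7 via wRu]
9. b → a, v   [□-rule on 7 via wRv]
10. b → a, w   [□-rule on 7 via wRw]
11. a, u   [→-rule on 8 (branches; this branch)]
12. a, v   [→-rule on 9 (branches; this branch)]
13. a, w   [→-rule on 10 (branches; this branch)]
14. ¬(b → a), x   [¬□-rule on 5: fresh world x, uRx]
15. b, x   [¬→-rule on 14]
16. ¬a, x   [¬→-rule on 14]
17. b → a, x   [□-rule on 7 via wRx]
18. a, x   [→-rule on 17 (branches; this branch)]
Accessibility: uRu, uRv, uRw, uRx, vRu, vRv, vRw, vRx, wRu, wRv, wRw, wRx, xRu, xRv, xRw, xRx
Branch closes: a and ¬a both at x.
Every branch closes (one shown): valid in S5.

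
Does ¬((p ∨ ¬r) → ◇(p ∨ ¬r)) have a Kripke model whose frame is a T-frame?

1. ¬((p ∨ ¬r) → ◇(p ∨ ¬r)), 0
2. p ∨ ¬r, 0   [¬→-rule on 1]
3. ¬◇(p ∨ ¬r), 0   [¬→-rule on 1]
4. ¬(p ∨ ¬r), 0   [¬◇-rule on 3 via 0R0]
5. ¬p, 0   [¬∨-rule on 4]
6. r, 0   [¬∨-rule on 4]
7. ¬r, 0   [∨-rule on 2 (branches; this branch)]
Accessibility: 0R0
Branch closes: r and ¬r both at 0.
(One branch shown.) All branches close.

Unsatisfiable (every branch closes)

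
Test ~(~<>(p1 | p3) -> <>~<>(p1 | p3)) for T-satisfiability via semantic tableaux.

1. ~(~<>(p1 | p3) -> <>~<>(p1 | p3)), 0
2. ~<>(p1 | p3), 0
3. ~<>~<>(p1 | p3), 0
4. ~(p1 | p3), 0
5. ~p1, 0
6. ~p3, 0
7. <>(p1 | p3), 0
8. p1 | p3, 1
9. ~(p1 | p3), 1
10. ~p1, 1
11. ~p3, 1
12. <>(p1 | p3), 1
13. p3, 1
Accessibility: 0R0, 0R1, 1R1
Branch closes: p3 and ~p3 both at 1.
All branches of the tableau close; one closing branch shown above.

Unsatisfiable (every branch closes)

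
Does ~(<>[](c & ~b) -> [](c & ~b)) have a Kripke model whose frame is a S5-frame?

1. ~(<>[](c & ~b) -> [](c & ~b)), 0
2. <>[](c & ~b), 0   [~->-rule on 1]
3. ~[](c & ~b), 0   [~->-rule on 1]
4. [](c & ~b), 1   [<>-rule on 2: fresh world 1, 0R1]
5. c & ~b, 0   [[]-rule on 4 via 1R0]
6. c, 0   [&-rule on 5]
7. ~b, 0   [&-rule on 5]
8. c & ~b, 1   [[]-rule on 4 via 1R1]
9. c, 1   [&-rule on 8]
10. ~b, 1   [&-rule on 8]
11. ~(c & ~b), 2   [~[]-rule on 3: fresh world 2, 0R2]
12. c & ~b, 2   [[]-rule on 4 via 1R2]
13. c, 2   [&-rule on 12]
14. ~b, 2   [&-rule on 12]
15. b, 2   [~&-rule on 11 (branches; this branch)]
Accessibility: 0R0, 0R1, 0R2, 1R0, 1R1, 1R2, 2R0, 2R1, 2R2
Branch closes: b and ~b both at 2.
(One branch shown.) All branches close.

No, unsatisfiable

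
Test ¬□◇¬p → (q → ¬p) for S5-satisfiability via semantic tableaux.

Satisfiable (open branch found)

1. ¬□◇¬p → (q → ¬p), u
2. q → ¬p, u   [→-rule on 1 (branches; this branch)]
3. ¬p, u   [→-rule on 2 (branches; this branch)]
Accessibility: uRu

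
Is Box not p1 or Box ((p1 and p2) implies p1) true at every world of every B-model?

Valid

Tableau for the negation not (Box not p1 or Box ((p1 and p2) implies p1)):
1. not (Box not p1 or Box ((p1 and p2) implies p1)), 0
2. not Box not p1, 0
3. not Box ((p1 and p2) implies p1), 0
4. p1, 1
5. not ((p1 and p2) implies p1), 2
6. p1 and p2, 2
7. not p1, 2
8. p1, 2
9. p2, 2
Accessibility: 0R0, 0R1, 0R2, 1R0, 1R1, 2R0, 2R2
Branch closes: p1 and not p1 both at 2.
All branches of the negation close; one closing branch shown above.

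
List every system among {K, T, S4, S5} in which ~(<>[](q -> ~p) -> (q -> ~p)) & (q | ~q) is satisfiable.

K, T, S4

S5-tableau for the formula:
1. ~(<>[](q -> ~p) -> (q -> ~p)) & (q | ~q), w0
2. ~(<>[](q -> ~p) -> (q -> ~p)), w0
3. q | ~q, w0
4. <>[](q -> ~p), w0
5. ~(q -> ~p), w0
6. q, w0
7. p, w0
8. [](q -> ~p), w1
9. q -> ~p, w0
10. q -> ~p, w1
11. ~p, w0
Accessibility: w0Rw0, w0Rw1, w1Rw0, w1Rw1
Branch closes: p and ~p both at w0.
Every branch closes (one shown): unsatisfiable in S5.
S4-tableau for the formula:
1. ~(<>[](q -> ~p) -> (q -> ~p)) & (q | ~q), w0
2. ~(<>[](q -> ~p) -> (q -> ~p)), w0
3. q | ~q, w0
4. <>[](q -> ~p), w0
5. ~(q -> ~p), w0
6. q, w0
7. p, w0
8. [](q -> ~p), w1
9. q -> ~p, w1
10. ~p, w1
Accessibility: w0Rw0, w0Rw1, w1Rw1
Complete open branch: satisfiable in S4, hence also in K, T (this S4-model is also a K-model and a T-model).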